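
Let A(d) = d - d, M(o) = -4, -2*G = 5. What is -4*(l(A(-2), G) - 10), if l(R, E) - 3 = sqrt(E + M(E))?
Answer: 28 - 2*I*sqrt(26) ≈ 28.0 - 10.198*I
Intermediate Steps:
G = -5/2 (G = -1/2*5 = -5/2 ≈ -2.5000)
A(d) = 0
l(R, E) = 3 + sqrt(-4 + E) (l(R, E) = 3 + sqrt(E - 4) = 3 + sqrt(-4 + E))
-4*(l(A(-2), G) - 10) = -4*((3 + sqrt(-4 - 5/2)) - 10) = -4*((3 + sqrt(-13/2)) - 10) = -4*((3 + I*sqrt(26)/2) - 10) = -4*(-7 + I*sqrt(26)/2) = 28 - 2*I*sqrt(26)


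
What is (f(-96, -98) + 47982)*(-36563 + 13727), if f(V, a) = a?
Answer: -1093479024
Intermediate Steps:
(f(-96, -98) + 47982)*(-36563 + 13727) = (-98 + 47982)*(-36563 + 13727) = 47884*(-22836) = -1093479024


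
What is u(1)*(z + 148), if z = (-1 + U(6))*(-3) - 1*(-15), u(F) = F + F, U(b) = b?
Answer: 296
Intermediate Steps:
u(F) = 2*F
z = 0 (z = (-1 + 6)*(-3) - 1*(-15) = 5*(-3) + 15 = -15 + 15 = 0)
u(1)*(z + 148) = (2*1)*(0 + 148) = 2*148 = 296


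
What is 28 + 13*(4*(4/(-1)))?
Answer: -180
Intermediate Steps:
28 + 13*(4*(4/(-1))) = 28 + 13*(4*(4*(-1))) = 28 + 13*(4*(-4)) = 28 + 13*(-16) = 28 - 208 = -180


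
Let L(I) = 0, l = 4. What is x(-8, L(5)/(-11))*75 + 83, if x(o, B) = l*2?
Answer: 683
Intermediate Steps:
x(o, B) = 8 (x(o, B) = 4*2 = 8)
x(-8, L(5)/(-11))*75 + 83 = 8*75 + 83 = 600 + 83 = 683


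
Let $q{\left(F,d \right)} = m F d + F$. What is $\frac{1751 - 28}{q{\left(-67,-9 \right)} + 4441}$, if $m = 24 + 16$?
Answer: $\frac{1723}{28494} \approx 0.060469$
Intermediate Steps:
$m = 40$
$q{\left(F,d \right)} = F + 40 F d$ ($q{\left(F,d \right)} = 40 F d + F = F + 40 F d$)
$\frac{1751 - 28}{q{\left(-67,-9 \right)} + 4441} = \frac{1751 - 28}{- 67 \left(1 + 40 \left(-9\right)\right) + 4441} = \frac{1723}{- 67 \left(1 - 360\right) + 4441} = \frac{1723}{\left(-67\right) \left(-359\right) + 4441} = \frac{1723}{24053 + 4441} = \frac{1723}{28494}$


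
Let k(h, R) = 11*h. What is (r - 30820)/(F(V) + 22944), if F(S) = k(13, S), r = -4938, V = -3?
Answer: -35758/23087 ≈ -1.5488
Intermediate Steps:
F(S) = 143 (F(S) = 11*13 = 143)
(r - 30820)/(F(V) + 22944) = (-4938 - 30820)/(143 + 22944) = -35758/23087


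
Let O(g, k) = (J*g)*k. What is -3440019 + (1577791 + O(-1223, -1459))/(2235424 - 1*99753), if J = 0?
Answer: -7346747239958/2135671 ≈ -3.4400e+6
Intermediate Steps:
O(g, k) = 0 (O(g, k) = (0*g)*k = 0*k = 0)
-3440019 + (1577791 + O(-1223, -1459))/(2235424 - 1*99753) = -3440019 + (1577791 + 0)/(2235424 - 1*99753) = -3440019 + 1577791/(2235424 - 99753) = -3440019 + 1577791/2135671 = -7346747239958/2135671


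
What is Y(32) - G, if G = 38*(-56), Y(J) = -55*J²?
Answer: -54192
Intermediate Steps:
G = -2128
Y(32) - G = -55*32² - 1*(-2128) = -55*1024 + 2128 = -56320 + 2128 = -54192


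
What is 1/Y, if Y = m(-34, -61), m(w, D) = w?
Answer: -1/34 ≈ -0.029412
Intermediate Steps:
Y = -34
1/Y = 1/(-34) = -1/34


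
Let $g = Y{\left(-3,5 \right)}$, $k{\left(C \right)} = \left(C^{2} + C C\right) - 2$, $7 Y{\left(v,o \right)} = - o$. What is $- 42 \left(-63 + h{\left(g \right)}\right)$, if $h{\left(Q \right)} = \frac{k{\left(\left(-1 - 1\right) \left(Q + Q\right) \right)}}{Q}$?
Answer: $\frac{17442}{5} \approx 3488.4$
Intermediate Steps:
$Y{\left(v,o \right)} = - \frac{o}{7}$ ($Y{\left(v,o \right)} = \frac{\left(-1\right) o}{7} = - \frac{o}{7}$)
$k{\left(C \right)} = -2 + 2 C^{2}$ ($k{\left(C \right)} = \left(C^{2} + C^{2}\right) - 2 = 2 C^{2} - 2 = -2 + 2 C^{2}$)
$g = - \frac{5}{7}$ ($g = \left(- \frac{1}{7}\right) 5 = - \frac{5}{7} \approx -0.71429$)
$h{\left(Q \right)} = \frac{-2 + 32 Q^{2}}{Q}$ ($h{\left(Q \right)} = \frac{-2 + 2 \left(\left(-1 - 1\right) \left(Q + Q\right)\right)^{2}}{Q} = \frac{-2 + 2 \left(- 2 \cdot 2 Q\right)^{2}}{Q} = \frac{-2 + 2 \left(- 4 Q\right)^{2}}{Q} = \frac{-2 + 2 \cdot 16 Q^{2}}{Q} = \frac{-2 + 32 Q^{2}}{Q}$)
$- 42 \left(-63 + h{\left(g \right)}\right) = - 42 \left(-63 + \left(- \frac{2}{- \frac{5}{7}} + 32 \left(- \frac{5}{7}\right)\right)\right) = - 42 \left(-63 - \frac{702}{35}\right) = \left(-42\right) \left(- \frac{2907}{35}\right) = \frac{17442}{5}$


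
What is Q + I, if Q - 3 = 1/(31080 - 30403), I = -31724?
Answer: -21475116/677 ≈ -31721.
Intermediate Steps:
Q = 2032/677 (Q = 3 + 1/(31080 - 30403) = 3 + 1/677 = 2032/677 ≈ 3.0015)
Q + I = 2032/677 - 31724 = -21475116/677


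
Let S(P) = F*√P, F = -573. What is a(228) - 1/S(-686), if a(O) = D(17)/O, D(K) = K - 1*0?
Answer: 17/228 - I*√14/56154 ≈ 0.074561 - 6.6632e-5*I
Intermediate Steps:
D(K) = K (D(K) = K + 0 = K)
S(P) = -573*√P
a(O) = 17/O
a(228) - 1/S(-686) = 17/228 - 1/((-4011*I*√14)) = 17/228 - I*√14/56154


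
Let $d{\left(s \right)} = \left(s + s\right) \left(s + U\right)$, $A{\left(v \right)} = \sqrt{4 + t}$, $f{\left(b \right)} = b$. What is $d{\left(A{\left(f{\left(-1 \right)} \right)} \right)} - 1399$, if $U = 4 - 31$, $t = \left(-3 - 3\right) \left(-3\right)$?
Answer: $-1355 - 54 \sqrt{22} \approx -1608.3$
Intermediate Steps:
$t = 18$ ($t = \left(-6\right) \left(-3\right) = 18$)
$U = -27$ ($U = 4 - 31 = -27$)
$A{\left(v \right)} = \sqrt{22}$ ($A{\left(v \right)} = \sqrt{4 + 18} = \sqrt{22}$)
$d{\left(s \right)} = 2 s \left(-27 + s\right)$ ($d{\left(s \right)} = \left(s + s\right) \left(s - 27\right) = 2 s \left(-27 + s\right)$)
$d{\left(A{\left(f{\left(-1 \right)} \right)} \right)} - 1399 = 2 \sqrt{22} \left(-27 + \sqrt{22}\right) - 1399 = -1399 + 2 \sqrt{22} \left(-27 + \sqrt{22}\right)$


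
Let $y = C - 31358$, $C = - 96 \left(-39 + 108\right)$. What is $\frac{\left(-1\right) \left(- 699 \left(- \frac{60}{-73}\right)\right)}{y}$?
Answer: $- \frac{20970}{1386343} \approx -0.015126$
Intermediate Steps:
$C = -6624$ ($C = \left(-96\right) 69 = -6624$)
$y = -37982$ ($y = -6624 - 31358 = -37982$)
$\frac{\left(-1\right) \left(- 699 \left(- \frac{60}{-73}\right)\right)}{y} = \frac{\left(-1\right) \left(- 699 \left(- \frac{60}{-73}\right)\right)}{-37982} = - \left(-699\right) \left(\left(-60\right) \left(- \frac{1}{73}\right)\right) \left(- \frac{1}{37982}\right) = - \frac{\left(-699\right) 60}{73} \left(- \frac{1}{37982}\right) = \left(-1\right) \left(- \frac{41940}{73}\right) \left(- \frac{1}{37982}\right) = \frac{41940}{73} \left(- \frac{1}{37982}\right) = - \frac{20970}{1386343}$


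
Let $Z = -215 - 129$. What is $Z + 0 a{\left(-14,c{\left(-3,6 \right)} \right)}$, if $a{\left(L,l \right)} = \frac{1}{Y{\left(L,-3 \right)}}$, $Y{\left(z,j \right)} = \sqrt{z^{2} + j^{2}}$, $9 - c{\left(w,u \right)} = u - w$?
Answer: $-344$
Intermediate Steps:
$c{\left(w,u \right)} = 9 + w - u$ ($c{\left(w,u \right)} = 9 - \left(u - w\right) = 9 + w - u$)
$Y{\left(z,j \right)} = \sqrt{j^{2} + z^{2}}$
$a{\left(L,l \right)} = \frac{1}{\sqrt{9 + L^{2}}}$ ($a{\left(L,l \right)} = \frac{1}{\sqrt{\left(-3\right)^{2} + L^{2}}} = \frac{1}{\sqrt{9 + L^{2}}}$)
$Z = -344$
$Z + 0 a{\left(-14,c{\left(-3,6 \right)} \right)} = -344 + \frac{0}{\sqrt{9 + \left(-14\right)^{2}}} = -344 + \frac{0}{\sqrt{9 + 196}} = -344 + \frac{0}{\sqrt{205}} = -344 + 0 \frac{\sqrt{205}}{205} = -344 + 0 = -344$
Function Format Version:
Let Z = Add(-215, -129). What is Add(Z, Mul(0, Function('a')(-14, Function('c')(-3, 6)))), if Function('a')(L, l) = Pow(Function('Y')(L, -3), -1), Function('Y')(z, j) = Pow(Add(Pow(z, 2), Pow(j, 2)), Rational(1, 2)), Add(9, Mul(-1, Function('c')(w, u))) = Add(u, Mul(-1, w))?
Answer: -344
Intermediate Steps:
Function('c')(w, u) = Add(9, w, Mul(-1, u)) (Function('c')(w, u) = Add(9, Mul(-1, Add(u, Mul(-1, w)))) = Add(9, Add(w, Mul(-1, u))) = Add(9, w, Mul(-1, u)))
Function('Y')(z, j) = Pow(Add(Pow(j, 2), Pow(z, 2)), Rational(1, 2))
Function('a')(L, l) = Pow(Add(9, Pow(L, 2)), Rational(-1, 2)) (Function('a')(L, l) = Pow(Pow(Add(Pow(-3, 2), Pow(L, 2)), Rational(1, 2)), -1) = Pow(Pow(Add(9, Pow(L, 2)), Rational(1, 2)), -1) = Pow(Add(9, Pow(L, 2)), Rational(-1, 2)))
Z = -344
Add(Z, Mul(0, Function('a')(-14, Function('c')(-3, 6)))) = Add(-344, Mul(0, Pow(Add(9, Pow(-14, 2)), Rational(-1, 2)))) = Add(-344, Mul(0, Pow(Add(9, 196), Rational(-1, 2)))) = Add(-344, Mul(0, Pow(205, Rational(-1, 2)))) = Add(-344, Mul(0, Mul(Rational(1, 205), Pow(205, Rational(1, 2))))) = Add(-344, 0) = -344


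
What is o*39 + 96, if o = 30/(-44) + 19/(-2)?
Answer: -3312/11 ≈ -301.09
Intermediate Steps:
o = -112/11 (o = 30*(-1/44) + 19*(-½) = -15/22 - 19/2 = -112/11 ≈ -10.182)
o*39 + 96 = -112/11*39 + 96 = -4368/11 + 96 = -3312/11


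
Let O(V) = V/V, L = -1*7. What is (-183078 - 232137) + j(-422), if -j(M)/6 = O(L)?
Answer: -415221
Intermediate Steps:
L = -7
O(V) = 1
j(M) = -6 (j(M) = -6*1 = -6)
(-183078 - 232137) + j(-422) = (-183078 - 232137) - 6 = -415215 - 6 = -415221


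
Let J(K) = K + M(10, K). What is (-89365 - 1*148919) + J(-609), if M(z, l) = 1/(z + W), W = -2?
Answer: -1911143/8 ≈ -2.3889e+5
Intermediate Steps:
M(z, l) = 1/(-2 + z) (M(z, l) = 1/(z - 2) = 1/(-2 + z))
J(K) = 1/8 + K (J(K) = K + 1/(-2 + 10) = K + 1/8 = 1/8 + K)
(-89365 - 1*148919) + J(-609) = (-89365 - 1*148919) + (1/8 - 609) = (-89365 - 148919) - 4871/8 = -238284 - 4871/8 = -1911143/8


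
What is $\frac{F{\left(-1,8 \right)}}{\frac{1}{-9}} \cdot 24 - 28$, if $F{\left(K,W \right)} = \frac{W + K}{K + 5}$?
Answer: $-406$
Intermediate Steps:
$F{\left(K,W \right)} = \frac{K + W}{5 + K}$
$\frac{F{\left(-1,8 \right)}}{\frac{1}{-9}} \cdot 24 - 28 = \frac{\frac{1}{5 - 1} \left(-1 + 8\right)}{\frac{1}{-9}} \cdot 24 - 28 = \frac{\frac{1}{4} \cdot 7}{- \frac{1}{9}} \cdot 24 - 28 = \frac{1}{4} \cdot 7 \left(-9\right) 24 - 28 = \frac{7}{4} \left(-9\right) 24 - 28 = \left(- \frac{63}{4}\right) 24 - 28 = -378 - 28 = -406$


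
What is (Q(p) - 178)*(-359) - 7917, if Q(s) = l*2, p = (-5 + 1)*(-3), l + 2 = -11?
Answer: 65319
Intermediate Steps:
l = -13 (l = -2 - 11 = -13)
p = 12 (p = -4*(-3) = 12)
Q(s) = -26 (Q(s) = -13*2 = -26)
(Q(p) - 178)*(-359) - 7917 = (-26 - 178)*(-359) - 7917 = -204*(-359) - 7917 = 73236 - 7917 = 65319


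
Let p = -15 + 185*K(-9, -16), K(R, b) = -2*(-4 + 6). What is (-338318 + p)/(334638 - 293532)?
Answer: -339073/41106 ≈ -8.2487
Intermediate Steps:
K(R, b) = -4 (K(R, b) = -2*2 = -4)
p = -755 (p = -15 + 185*(-4) = -15 - 740 = -755)
(-338318 + p)/(334638 - 293532) = (-338318 - 755)/(334638 - 293532) = -339073/41106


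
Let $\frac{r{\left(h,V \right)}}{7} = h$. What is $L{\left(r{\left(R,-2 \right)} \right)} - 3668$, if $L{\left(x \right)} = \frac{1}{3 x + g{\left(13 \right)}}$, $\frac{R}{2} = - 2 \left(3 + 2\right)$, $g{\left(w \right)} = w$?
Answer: $- \frac{1492877}{407} \approx -3668.0$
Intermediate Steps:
$R = -20$ ($R = 2 \left(- 2 \left(3 + 2\right)\right) = 2 \left(\left(-2\right) 5\right) = 2 \left(-10\right) = -20$)
$r{\left(h,V \right)} = 7 h$
$L{\left(x \right)} = \frac{1}{13 + 3 x}$ ($L{\left(x \right)} = \frac{1}{3 x + 13} = \frac{1}{13 + 3 x}$)
$L{\left(r{\left(R,-2 \right)} \right)} - 3668 = \frac{1}{13 + 3 \cdot 7 \left(-20\right)} - 3668 = \frac{1}{13 + 3 \left(-140\right)} - 3668 = \frac{1}{13 - 420} - 3668 = \frac{1}{-407} - 3668 = - \frac{1}{407} - 3668 = - \frac{1492877}{407}$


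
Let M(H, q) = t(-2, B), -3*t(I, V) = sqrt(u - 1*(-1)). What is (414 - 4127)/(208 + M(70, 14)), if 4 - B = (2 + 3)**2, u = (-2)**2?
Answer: -6950736/389371 - 11139*sqrt(5)/389371 ≈ -17.915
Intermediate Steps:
u = 4
B = -21 (B = 4 - (2 + 3)**2 = 4 - 1*5**2 = 4 - 1*25 = 4 - 25 = -21)
t(I, V) = -sqrt(5)/3 (t(I, V) = -sqrt(4 - 1*(-1))/3 = -sqrt(4 + 1)/3 = -sqrt(5)/3)
M(H, q) = -sqrt(5)/3
(414 - 4127)/(208 + M(70, 14)) = (414 - 4127)/(208 - sqrt(5)/3) = -3713/(208 - sqrt(5)/3)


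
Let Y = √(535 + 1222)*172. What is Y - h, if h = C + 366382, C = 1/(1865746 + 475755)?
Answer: -857883819383/2341501 + 172*√1757 ≈ -3.5917e+5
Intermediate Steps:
C = 1/2341501 ≈ 4.2708e-7
Y = 172*√1757 (Y = √1757*172 = 172*√1757 ≈ 7209.7)
h = 857883819383/2341501 (h = 1/2341501 + 366382 = 857883819383/2341501 ≈ 3.6638e+5)
Y - h = 172*√1757 - 1*857883819383/2341501 = 172*√1757 - 857883819383/2341501 = -857883819383/2341501 + 172*√1757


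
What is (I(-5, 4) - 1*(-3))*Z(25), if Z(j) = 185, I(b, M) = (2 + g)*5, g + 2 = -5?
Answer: -4070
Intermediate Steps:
g = -7 (g = -2 - 5 = -7)
I(b, M) = -25 (I(b, M) = (2 - 7)*5 = -5*5 = -25)
(I(-5, 4) - 1*(-3))*Z(25) = (-25 - 1*(-3))*185 = (-25 + 3)*185 = -22*185 = -4070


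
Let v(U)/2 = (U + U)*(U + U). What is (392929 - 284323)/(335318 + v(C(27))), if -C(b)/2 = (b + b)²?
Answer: 54303/136216555 ≈ 0.00039865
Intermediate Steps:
C(b) = -8*b² (C(b) = -2*(b + b)² = -2*4*b² = -8*b²)
v(U) = 8*U² (v(U) = 2*((U + U)*(U + U)) = 2*((2*U)*(2*U)) = 2*(4*U²) = 8*U²)
(392929 - 284323)/(335318 + v(C(27))) = (392929 - 284323)/(335318 + 8*(-8*27²)²) = 108606/(335318 + 8*(-8*729)²) = 108606/(335318 + 8*(-5832)²) = 108606/(335318 + 8*34012224) = 108606/(335318 + 272097792) = 108606/272433110 = 108606*(1/272433110) = 54303/136216555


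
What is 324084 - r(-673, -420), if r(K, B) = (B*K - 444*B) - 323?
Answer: -144733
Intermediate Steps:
r(K, B) = -323 - 444*B + B*K (r(K, B) = (-444*B + B*K) - 323 = -323 - 444*B + B*K)
324084 - r(-673, -420) = 324084 - (-323 - 444*(-420) - 420*(-673)) = 324084 - (-323 + 186480 + 282660) = 324084 - 1*468817 = 324084 - 468817 = -144733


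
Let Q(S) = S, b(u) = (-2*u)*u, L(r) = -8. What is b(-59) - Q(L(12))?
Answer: -6954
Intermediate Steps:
b(u) = -2*u²
b(-59) - Q(L(12)) = -2*(-59)² - 1*(-8) = -2*3481 + 8 = -6962 + 8 = -6954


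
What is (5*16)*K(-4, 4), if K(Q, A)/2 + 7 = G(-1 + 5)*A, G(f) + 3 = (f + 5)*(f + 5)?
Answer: 48800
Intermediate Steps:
G(f) = -3 + (5 + f)**2 (G(f) = -3 + (f + 5)*(f + 5) = -3 + (5 + f)*(5 + f) = -3 + (5 + f)**2)
K(Q, A) = -14 + 156*A (K(Q, A) = -14 + 2*((-3 + (5 + (-1 + 5))**2)*A) = -14 + 2*((-3 + (5 + 4)**2)*A) = -14 + 2*((-3 + 9**2)*A) = -14 + 2*((-3 + 81)*A) = -14 + 2*(78*A) = -14 + 156*A)
(5*16)*K(-4, 4) = (5*16)*(-14 + 156*4) = 80*(-14 + 624) = 80*610 = 48800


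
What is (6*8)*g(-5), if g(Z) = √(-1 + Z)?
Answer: 48*I*√6 ≈ 117.58*I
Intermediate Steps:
(6*8)*g(-5) = (6*8)*√(-1 - 5) = 48*√(-6) = 48*(I*√6) = 48*I*√6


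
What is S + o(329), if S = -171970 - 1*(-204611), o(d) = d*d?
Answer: 140882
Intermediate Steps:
o(d) = d**2
S = 32641 (S = -171970 + 204611 = 32641)
S + o(329) = 32641 + 329**2 = 32641 + 108241 = 140882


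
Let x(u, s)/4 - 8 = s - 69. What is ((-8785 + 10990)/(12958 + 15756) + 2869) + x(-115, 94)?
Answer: 1758631/586 ≈ 3001.1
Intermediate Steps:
x(u, s) = -244 + 4*s (x(u, s) = 32 + 4*(s - 69) = 32 + 4*(-69 + s) = 32 + (-276 + 4*s) = -244 + 4*s)
((-8785 + 10990)/(12958 + 15756) + 2869) + x(-115, 94) = ((-8785 + 10990)/(12958 + 15756) + 2869) + (-244 + 4*94) = (2205/28714 + 2869) + (-244 + 376) = (2205*(1/28714) + 2869) + 132 = (45/586 + 2869) + 132 = 1681279/586 + 132 = 1758631/586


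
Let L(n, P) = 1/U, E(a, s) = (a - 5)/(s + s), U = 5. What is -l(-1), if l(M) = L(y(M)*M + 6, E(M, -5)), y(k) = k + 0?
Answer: -⅕ ≈ -0.20000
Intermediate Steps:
y(k) = k
E(a, s) = (-5 + a)/(2*s) (E(a, s) = (-5 + a)/((2*s)) = (-5 + a)*(1/(2*s)) = (-5 + a)/(2*s))
L(n, P) = ⅕ (L(n, P) = 1/5 = ⅕)
l(M) = ⅕
-l(-1) = -1*⅕ = -⅕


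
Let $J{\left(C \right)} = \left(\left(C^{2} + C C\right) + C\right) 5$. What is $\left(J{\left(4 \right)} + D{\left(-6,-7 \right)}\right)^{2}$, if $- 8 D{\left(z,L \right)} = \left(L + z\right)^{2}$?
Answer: $\frac{1615441}{64} \approx 25241.0$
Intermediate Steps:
$D{\left(z,L \right)} = - \frac{\left(L + z\right)^{2}}{8}$
$J{\left(C \right)} = 5 C + 10 C^{2}$ ($J{\left(C \right)} = \left(\left(C^{2} + C^{2}\right) + C\right) 5 = \left(2 C^{2} + C\right) 5 = \left(C + 2 C^{2}\right) 5 = 5 C + 10 C^{2}$)
$\left(J{\left(4 \right)} + D{\left(-6,-7 \right)}\right)^{2} = \left(5 \cdot 4 \left(1 + 2 \cdot 4\right) - \frac{\left(-7 - 6\right)^{2}}{8}\right)^{2} = \left(5 \cdot 4 \left(1 + 8\right) - \frac{\left(-13\right)^{2}}{8}\right)^{2} = \left(5 \cdot 4 \cdot 9 - \frac{169}{8}\right)^{2} = \left(180 - \frac{169}{8}\right)^{2} = \left(\frac{1271}{8}\right)^{2} = \frac{1615441}{64}$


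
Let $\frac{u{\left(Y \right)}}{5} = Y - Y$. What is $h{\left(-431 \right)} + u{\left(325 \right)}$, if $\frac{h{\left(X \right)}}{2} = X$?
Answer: $-862$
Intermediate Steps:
$u{\left(Y \right)} = 0$ ($u{\left(Y \right)} = 5 \left(Y - Y\right) = 5 \cdot 0 = 0$)
$h{\left(X \right)} = 2 X$
$h{\left(-431 \right)} + u{\left(325 \right)} = 2 \left(-431\right) + 0 = -862 + 0 = -862$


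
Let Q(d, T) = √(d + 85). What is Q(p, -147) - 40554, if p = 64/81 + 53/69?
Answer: -40554 + √3708934/207 ≈ -40545.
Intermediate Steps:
p = 2903/1863 (p = 64*(1/81) + 53*(1/69) = 64/81 + 53/69 = 2903/1863 ≈ 1.5582)
Q(d, T) = √(85 + d)
Q(p, -147) - 40554 = √(85 + 2903/1863) - 40554 = √(161258/1863) - 40554 = √3708934/207 - 40554 = -40554 + √3708934/207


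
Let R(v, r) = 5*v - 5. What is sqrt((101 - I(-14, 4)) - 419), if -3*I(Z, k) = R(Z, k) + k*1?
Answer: 5*I*sqrt(123)/3 ≈ 18.484*I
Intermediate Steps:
R(v, r) = -5 + 5*v
I(Z, k) = 5/3 - 5*Z/3 - k/3 (I(Z, k) = -((-5 + 5*Z) + k*1)/3 = -((-5 + 5*Z) + k)/3 = -(-5 + k + 5*Z)/3 = 5/3 - 5*Z/3 - k/3)
sqrt((101 - I(-14, 4)) - 419) = sqrt((101 - (5/3 - 5/3*(-14) - 1/3*4)) - 419) = sqrt((101 - (5/3 + 70/3 - 4/3)) - 419) = sqrt((101 - 1*71/3) - 419) = sqrt((101 - 71/3) - 419) = sqrt(232/3 - 419) = sqrt(-1025/3) = 5*I*sqrt(123)/3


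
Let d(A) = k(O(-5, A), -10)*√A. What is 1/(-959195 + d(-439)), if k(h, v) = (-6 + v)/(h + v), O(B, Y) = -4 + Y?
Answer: -196835446755/188803576350274609 - 7248*I*√439/188803576350274609 ≈ -1.0425e-6 - 8.0434e-13*I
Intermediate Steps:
k(h, v) = (-6 + v)/(h + v)
d(A) = -16*√A/(-14 + A) (d(A) = ((-6 - 10)/((-4 + A) - 10))*√A = (-16/(-14 + A))*√A = -16*√A/(-14 + A))
1/(-959195 + d(-439)) = 1/(-959195 - 16*√(-439)/(-14 - 439)) = 1/(-959195 - 16*I*√439/(-453)) = 1/(-959195 - 16*I*√439*(-1/453)) = 1/(-959195 + 16*I*√439/453)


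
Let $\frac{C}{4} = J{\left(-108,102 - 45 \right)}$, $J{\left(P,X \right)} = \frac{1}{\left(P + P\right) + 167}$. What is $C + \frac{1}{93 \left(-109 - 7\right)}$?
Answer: $- \frac{43201}{528612} \approx -0.081725$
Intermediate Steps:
$J{\left(P,X \right)} = \frac{1}{167 + 2 P}$ ($J{\left(P,X \right)} = \frac{1}{2 P + 167} = \frac{1}{167 + 2 P}$)
$C = - \frac{4}{49}$ ($C = \frac{4}{167 + 2 \left(-108\right)} = \frac{4}{167 - 216} = \frac{4}{-49} = 4 \left(- \frac{1}{49}\right) = - \frac{4}{49} \approx -0.081633$)
$C + \frac{1}{93 \left(-109 - 7\right)} = - \frac{4}{49} + \frac{1}{93 \left(-109 - 7\right)} = - \frac{4}{49} + \frac{1}{93 \left(-116\right)} = - \frac{4}{49} + \frac{1}{-10788} = - \frac{4}{49} - \frac{1}{10788} = - \frac{43201}{528612}$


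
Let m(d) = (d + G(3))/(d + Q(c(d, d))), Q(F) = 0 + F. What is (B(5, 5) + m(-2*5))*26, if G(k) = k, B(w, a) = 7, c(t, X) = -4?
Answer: 195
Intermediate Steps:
Q(F) = F
m(d) = (3 + d)/(-4 + d) (m(d) = (d + 3)/(d - 4) = (3 + d)/(-4 + d))
(B(5, 5) + m(-2*5))*26 = (7 + (3 - 2*5)/(-4 - 2*5))*26 = (7 + (3 - 10)/(-4 - 10))*26 = (7 - 7/(-14))*26 = (7 - 1/14*(-7))*26 = (7 + 1/2)*26 = (15/2)*26 = 195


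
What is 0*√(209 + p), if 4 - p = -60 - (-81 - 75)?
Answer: 0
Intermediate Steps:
p = -92 (p = 4 - (-60 - (-81 - 75)) = 4 - (-60 - 1*(-156)) = 4 - (-60 + 156) = 4 - 1*96 = 4 - 96 = -92)
0*√(209 + p) = 0*√(209 - 92) = 0*√117 = 0*(3*√13) = 0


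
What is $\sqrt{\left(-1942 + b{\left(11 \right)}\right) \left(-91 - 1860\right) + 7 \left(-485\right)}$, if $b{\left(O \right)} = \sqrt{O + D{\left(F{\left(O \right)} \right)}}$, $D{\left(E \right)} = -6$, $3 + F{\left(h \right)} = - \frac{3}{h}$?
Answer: $\sqrt{3785447 - 1951 \sqrt{5}} \approx 1944.5$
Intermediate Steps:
$F{\left(h \right)} = -3 - \frac{3}{h}$
$b{\left(O \right)} = \sqrt{-6 + O}$ ($b{\left(O \right)} = \sqrt{O - 6} = \sqrt{-6 + O}$)
$\sqrt{\left(-1942 + b{\left(11 \right)}\right) \left(-91 - 1860\right) + 7 \left(-485\right)} = \sqrt{\left(-1942 + \sqrt{-6 + 11}\right) \left(-91 - 1860\right) + 7 \left(-485\right)} = \sqrt{\left(-1942 + \sqrt{5}\right) \left(-1951\right) - 3395} = \sqrt{\left(3788842 - 1951 \sqrt{5}\right) - 3395} = \sqrt{3785447 - 1951 \sqrt{5}}$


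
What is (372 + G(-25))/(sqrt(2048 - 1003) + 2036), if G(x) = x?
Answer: 706492/4144251 - 347*sqrt(1045)/4144251 ≈ 0.16777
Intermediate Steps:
(372 + G(-25))/(sqrt(2048 - 1003) + 2036) = (372 - 25)/(sqrt(2048 - 1003) + 2036) = 347/(sqrt(1045) + 2036) = 347/(2036 + sqrt(1045))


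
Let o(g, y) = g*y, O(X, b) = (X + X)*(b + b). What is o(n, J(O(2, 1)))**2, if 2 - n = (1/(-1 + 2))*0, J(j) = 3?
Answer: 36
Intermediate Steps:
O(X, b) = 4*X*b (O(X, b) = (2*X)*(2*b) = 4*X*b)
n = 2 (n = 2 - 1/(-1 + 2)*0 = 2 - 1/1*0 = 2 - 1*1*0 = 2 - 0 = 2 - 1*0 = 2 + 0 = 2)
o(n, J(O(2, 1)))**2 = (2*3)**2 = 6**2 = 36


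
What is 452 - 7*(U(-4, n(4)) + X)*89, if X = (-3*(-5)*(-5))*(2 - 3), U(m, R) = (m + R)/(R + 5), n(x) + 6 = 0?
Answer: -52503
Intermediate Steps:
n(x) = -6 (n(x) = -6 + 0 = -6)
U(m, R) = (R + m)/(5 + R)
X = 75 (X = (15*(-5))*(-1) = -75*(-1) = 75)
452 - 7*(U(-4, n(4)) + X)*89 = 452 - 7*((-6 - 4)/(5 - 6) + 75)*89 = 452 - 7*(-10/(-1) + 75)*89 = 452 - 7*(-1*(-10) + 75)*89 = 452 - 7*(10 + 75)*89 = 452 - 7*85*89 = 452 - 595*89 = 452 - 52955 = -52503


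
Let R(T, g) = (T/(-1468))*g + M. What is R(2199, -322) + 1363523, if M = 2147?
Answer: 1002755819/734 ≈ 1.3662e+6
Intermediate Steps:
R(T, g) = 2147 - T*g/1468 (R(T, g) = (T/(-1468))*g + 2147 = (-T/1468)*g + 2147 = -T*g/1468 + 2147 = 2147 - T*g/1468)
R(2199, -322) + 1363523 = (2147 - 1/1468*2199*(-322)) + 1363523 = (2147 + 354039/734) + 1363523 = 1929937/734 + 1363523 = 1002755819/734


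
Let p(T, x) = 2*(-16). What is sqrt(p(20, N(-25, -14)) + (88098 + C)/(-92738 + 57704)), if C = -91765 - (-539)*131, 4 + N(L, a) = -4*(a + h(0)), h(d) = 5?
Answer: 199*I*sqrt(29195)/5839 ≈ 5.8233*I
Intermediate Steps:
N(L, a) = -24 - 4*a (N(L, a) = -4 - 4*(a + 5) = -4 - 4*(5 + a) = -4 + (-20 - 4*a) = -24 - 4*a)
C = -21156 (C = -91765 - 1*(-70609) = -91765 + 70609 = -21156)
p(T, x) = -32
sqrt(p(20, N(-25, -14)) + (88098 + C)/(-92738 + 57704)) = sqrt(-32 + (88098 - 21156)/(-92738 + 57704)) = sqrt(-32 + 66942/(-35034)) = sqrt(-32 + 66942*(-1/35034)) = sqrt(-32 - 11157/5839) = sqrt(-198005/5839) = 199*I*sqrt(29195)/5839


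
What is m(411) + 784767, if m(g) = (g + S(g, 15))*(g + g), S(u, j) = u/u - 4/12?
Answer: 1123157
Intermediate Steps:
S(u, j) = 2/3 (S(u, j) = 1 - 4*1/12 = 1 - 1/3 = 2/3)
m(g) = 2*g*(2/3 + g) (m(g) = (g + 2/3)*(g + g) = (2/3 + g)*(2*g) = 2*g*(2/3 + g))
m(411) + 784767 = (2/3)*411*(2 + 3*411) + 784767 = (2/3)*411*(2 + 1233) + 784767 = (2/3)*411*1235 + 784767 = 338390 + 784767 = 1123157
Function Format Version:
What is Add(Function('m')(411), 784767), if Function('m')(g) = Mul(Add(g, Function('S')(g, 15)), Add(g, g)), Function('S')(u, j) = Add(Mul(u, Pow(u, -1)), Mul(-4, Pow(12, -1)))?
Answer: 1123157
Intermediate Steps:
Function('S')(u, j) = Rational(2, 3) (Function('S')(u, j) = Add(1, Mul(-4, Rational(1, 12))) = Add(1, Rational(-1, 3)) = Rational(2, 3))
Function('m')(g) = Mul(2, g, Add(Rational(2, 3), g)) (Function('m')(g) = Mul(Add(g, Rational(2, 3)), Add(g, g)) = Mul(Add(Rational(2, 3), g), Mul(2, g)) = Mul(2, g, Add(Rational(2, 3), g)))
Add(Function('m')(411), 784767) = Add(Mul(Rational(2, 3), 411, Add(2, Mul(3, 411))), 784767) = Add(Mul(Rational(2, 3), 411, Add(2, 1233)), 784767) = Add(Mul(Rational(2, 3), 411, 1235), 784767) = Add(338390, 784767) = 1123157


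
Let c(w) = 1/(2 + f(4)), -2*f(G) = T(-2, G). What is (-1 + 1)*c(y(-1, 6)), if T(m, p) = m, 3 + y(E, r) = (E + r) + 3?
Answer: 0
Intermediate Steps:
y(E, r) = E + r (y(E, r) = -3 + ((E + r) + 3) = -3 + (3 + E + r) = E + r)
f(G) = 1 (f(G) = -½*(-2) = 1)
c(w) = ⅓ (c(w) = 1/(2 + 1) = 1/3 = ⅓)
(-1 + 1)*c(y(-1, 6)) = (-1 + 1)*(⅓) = 0*(⅓) = 0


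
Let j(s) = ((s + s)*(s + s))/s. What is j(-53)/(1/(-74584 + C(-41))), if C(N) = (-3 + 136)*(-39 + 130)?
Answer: 13245972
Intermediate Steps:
C(N) = 12103 (C(N) = 133*91 = 12103)
j(s) = 4*s (j(s) = ((2*s)*(2*s))/s = (4*s²)/s = 4*s)
j(-53)/(1/(-74584 + C(-41))) = (4*(-53))/(1/(-74584 + 12103)) = -212/(1/(-62481)) = -212/(-1/62481) = -212*(-62481) = 13245972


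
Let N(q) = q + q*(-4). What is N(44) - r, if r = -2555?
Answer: 2423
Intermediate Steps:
N(q) = -3*q (N(q) = q - 4*q = -3*q)
N(44) - r = -3*44 - 1*(-2555) = -132 + 2555 = 2423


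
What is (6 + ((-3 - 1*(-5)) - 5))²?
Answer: 9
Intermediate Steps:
(6 + ((-3 - 1*(-5)) - 5))² = (6 + ((-3 + 5) - 5))² = (6 + (2 - 5))² = (6 - 3)² = 3² = 9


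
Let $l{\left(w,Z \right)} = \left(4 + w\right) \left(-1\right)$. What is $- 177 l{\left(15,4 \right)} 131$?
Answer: $440553$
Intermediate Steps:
$l{\left(w,Z \right)} = -4 - w$
$- 177 l{\left(15,4 \right)} 131 = - 177 \left(-4 - 15\right) 131 = \left(-177\right) \left(-19\right) 131 = 3363 \cdot 131 = 440553$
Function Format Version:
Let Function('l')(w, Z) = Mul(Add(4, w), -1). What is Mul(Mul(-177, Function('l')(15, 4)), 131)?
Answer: 440553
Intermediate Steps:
Function('l')(w, Z) = Add(-4, Mul(-1, w))
Mul(Mul(-177, Function('l')(15, 4)), 131) = Mul(Mul(-177, Add(-4, Mul(-1, 15))), 131) = Mul(Mul(-177, Add(-4, -15)), 131) = Mul(Mul(-177, -19), 131) = Mul(3363, 131) = 440553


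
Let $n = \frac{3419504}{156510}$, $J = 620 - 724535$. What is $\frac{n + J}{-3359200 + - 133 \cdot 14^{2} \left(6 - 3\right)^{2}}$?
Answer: $\frac{56648258573}{281233758060} \approx 0.20143$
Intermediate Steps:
$J = -723915$ ($J = 620 - 724535 = -723915$)
$n = \frac{1709752}{78255}$ ($n = 3419504 \cdot \frac{1}{156510} = \frac{1709752}{78255} \approx 21.848$)
$\frac{n + J}{-3359200 + - 133 \cdot 14^{2} \left(6 - 3\right)^{2}} = \frac{\frac{1709752}{78255} - 723915}{-3359200 + - 133 \cdot 14^{2} \left(6 - 3\right)^{2}} = - \frac{56648258573}{78255 \left(-3359200 + \left(-133\right) 196 \cdot 3^{2}\right)} = - \frac{56648258573}{78255 \left(-3359200 - 234612\right)} = - \frac{56648258573}{78255 \left(-3593812\right)} = \left(- \frac{56648258573}{78255}\right) \left(- \frac{1}{3593812}\right) = \frac{56648258573}{281233758060}$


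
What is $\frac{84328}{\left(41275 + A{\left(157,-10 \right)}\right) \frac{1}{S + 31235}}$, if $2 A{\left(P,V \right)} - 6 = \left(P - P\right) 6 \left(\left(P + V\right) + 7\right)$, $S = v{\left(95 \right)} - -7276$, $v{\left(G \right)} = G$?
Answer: $\frac{1627783384}{20639} \approx 78869.0$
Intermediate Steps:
$S = 7371$ ($S = 95 - -7276 = 95 + 7276 = 7371$)
$A{\left(P,V \right)} = 3$ ($A{\left(P,V \right)} = 3 + \frac{\left(P - P\right) 6 \left(\left(P + V\right) + 7\right)}{2} = 3 + \frac{0 \cdot 6 \left(7 + P + V\right)}{2} = 3 + \frac{0 \left(7 + P + V\right)}{2} = 3 + \frac{1}{2} \cdot 0 = 3 + 0 = 3$)
$\frac{84328}{\left(41275 + A{\left(157,-10 \right)}\right) \frac{1}{S + 31235}} = \frac{84328}{\left(41275 + 3\right) \frac{1}{7371 + 31235}} = \frac{84328}{41278 \cdot \frac{1}{38606}} = \frac{84328}{\frac{20639}{19303}} = 84328 \cdot \frac{19303}{20639} = \frac{1627783384}{20639}$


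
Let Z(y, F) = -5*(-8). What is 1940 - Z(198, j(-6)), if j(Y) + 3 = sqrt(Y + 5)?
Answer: 1900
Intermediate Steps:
j(Y) = -3 + sqrt(5 + Y) (j(Y) = -3 + sqrt(Y + 5) = -3 + sqrt(5 + Y))
Z(y, F) = 40
1940 - Z(198, j(-6)) = 1940 - 1*40 = 1940 - 40 = 1900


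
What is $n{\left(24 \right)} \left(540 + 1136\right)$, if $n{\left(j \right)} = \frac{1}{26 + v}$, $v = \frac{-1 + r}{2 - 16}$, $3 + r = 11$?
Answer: $\frac{3352}{51} \approx 65.725$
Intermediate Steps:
$r = 8$ ($r = -3 + 11 = 8$)
$v = - \frac{1}{2}$ ($v = \frac{-1 + 8}{2 - 16} = \frac{7}{-14} = 7 \left(- \frac{1}{14}\right) = - \frac{1}{2} \approx -0.5$)
$n{\left(j \right)} = \frac{2}{51}$ ($n{\left(j \right)} = \frac{1}{26 - \frac{1}{2}} = \frac{1}{\frac{51}{2}} = \frac{2}{51}$)
$n{\left(24 \right)} \left(540 + 1136\right) = \frac{2 \left(540 + 1136\right)}{51} = \frac{2}{51} \cdot 1676 = \frac{3352}{51}$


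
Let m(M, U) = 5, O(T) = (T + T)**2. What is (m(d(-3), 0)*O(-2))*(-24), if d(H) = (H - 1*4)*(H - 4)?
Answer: -1920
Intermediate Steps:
d(H) = (-4 + H)**2 (d(H) = (H - 4)*(-4 + H) = (-4 + H)*(-4 + H) = (-4 + H)**2)
O(T) = 4*T**2 (O(T) = (2*T)**2 = 4*T**2)
(m(d(-3), 0)*O(-2))*(-24) = (5*(4*(-2)**2))*(-24) = (5*(4*4))*(-24) = (5*16)*(-24) = 80*(-24) = -1920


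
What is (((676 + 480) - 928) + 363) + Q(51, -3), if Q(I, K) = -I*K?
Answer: 744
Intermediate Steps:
Q(I, K) = -I*K
(((676 + 480) - 928) + 363) + Q(51, -3) = (((676 + 480) - 928) + 363) - 1*51*(-3) = ((1156 - 928) + 363) + 153 = (228 + 363) + 153 = 591 + 153 = 744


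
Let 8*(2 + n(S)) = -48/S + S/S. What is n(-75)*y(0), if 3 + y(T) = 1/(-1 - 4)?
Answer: 718/125 ≈ 5.7440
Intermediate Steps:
y(T) = -16/5 (y(T) = -3 + 1/(-1 - 4) = -3 + 1/(-5) = -3 - 1/5 = -16/5)
n(S) = -15/8 - 6/S (n(S) = -2 + (-48/S + S/S)/8 = -2 + (-48/S + 1)/8 = -2 + (1 - 48/S)/8 = -2 + (1/8 - 6/S) = -15/8 - 6/S)
n(-75)*y(0) = (-15/8 - 6/(-75))*(-16/5) = (-15/8 - 6*(-1/75))*(-16/5) = (-15/8 + 2/25)*(-16/5) = -359/200*(-16/5) = 718/125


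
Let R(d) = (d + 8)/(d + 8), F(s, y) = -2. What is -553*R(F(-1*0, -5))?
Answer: -553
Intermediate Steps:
R(d) = 1 (R(d) = (8 + d)/(8 + d) = 1)
-553*R(F(-1*0, -5)) = -553*1 = -553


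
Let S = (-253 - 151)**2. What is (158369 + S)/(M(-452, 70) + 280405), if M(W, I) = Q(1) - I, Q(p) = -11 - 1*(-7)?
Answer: 321585/280331 ≈ 1.1472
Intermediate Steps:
Q(p) = -4 (Q(p) = -11 + 7 = -4)
M(W, I) = -4 - I
S = 163216 (S = (-404)**2 = 163216)
(158369 + S)/(M(-452, 70) + 280405) = (158369 + 163216)/((-4 - 1*70) + 280405) = 321585/((-4 - 70) + 280405) = 321585/(-74 + 280405) = 321585/280331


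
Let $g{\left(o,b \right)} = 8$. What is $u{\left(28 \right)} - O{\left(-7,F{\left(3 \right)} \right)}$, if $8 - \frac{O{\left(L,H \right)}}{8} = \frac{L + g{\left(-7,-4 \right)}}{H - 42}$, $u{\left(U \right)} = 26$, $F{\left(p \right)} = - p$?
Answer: $- \frac{1718}{45} \approx -38.178$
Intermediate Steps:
$O{\left(L,H \right)} = 64 - \frac{8 \left(8 + L\right)}{-42 + H}$ ($O{\left(L,H \right)} = 64 - 8 \frac{L + 8}{H - 42} = 64 - 8 \frac{8 + L}{-42 + H} = 64 - \frac{8 \left(8 + L\right)}{-42 + H}$)
$u{\left(28 \right)} - O{\left(-7,F{\left(3 \right)} \right)} = 26 - \frac{8 \left(-344 - -7 + 8 \left(\left(-1\right) 3\right)\right)}{-42 - 3} = 26 - \frac{8 \left(-344 + 7 + 8 \left(-3\right)\right)}{-42 - 3} = 26 - \frac{8 \left(-344 + 7 - 24\right)}{-45} = 26 - 8 \left(- \frac{1}{45}\right) \left(-361\right) = 26 - \frac{2888}{45} = - \frac{1718}{45}$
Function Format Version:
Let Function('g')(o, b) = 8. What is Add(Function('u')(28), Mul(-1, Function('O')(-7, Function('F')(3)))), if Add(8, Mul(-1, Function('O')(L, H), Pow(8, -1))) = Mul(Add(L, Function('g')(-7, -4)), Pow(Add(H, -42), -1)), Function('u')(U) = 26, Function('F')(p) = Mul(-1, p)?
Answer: Rational(-1718, 45) ≈ -38.178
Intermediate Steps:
Function('O')(L, H) = Add(64, Mul(-8, Pow(Add(-42, H), -1), Add(8, L))) (Function('O')(L, H) = Add(64, Mul(-8, Mul(Add(L, 8), Pow(Add(H, -42), -1)))) = Add(64, Mul(-8, Mul(Add(8, L), Pow(Add(-42, H), -1)))) = Add(64, Mul(-8, Mul(Pow(Add(-42, H), -1), Add(8, L)))) = Add(64, Mul(-8, Pow(Add(-42, H), -1), Add(8, L))))
Add(Function('u')(28), Mul(-1, Function('O')(-7, Function('F')(3)))) = Add(26, Mul(-1, Mul(8, Pow(Add(-42, Mul(-1, 3)), -1), Add(-344, Mul(-1, -7), Mul(8, Mul(-1, 3)))))) = Add(26, Mul(-1, Mul(8, Pow(Add(-42, -3), -1), Add(-344, 7, Mul(8, -3))))) = Add(26, Mul(-1, Mul(8, Pow(-45, -1), Add(-344, 7, -24)))) = Add(26, Mul(-1, Mul(8, Rational(-1, 45), -361))) = Add(26, Mul(-1, Rational(2888, 45))) = Add(26, Rational(-2888, 45)) = Rational(-1718, 45)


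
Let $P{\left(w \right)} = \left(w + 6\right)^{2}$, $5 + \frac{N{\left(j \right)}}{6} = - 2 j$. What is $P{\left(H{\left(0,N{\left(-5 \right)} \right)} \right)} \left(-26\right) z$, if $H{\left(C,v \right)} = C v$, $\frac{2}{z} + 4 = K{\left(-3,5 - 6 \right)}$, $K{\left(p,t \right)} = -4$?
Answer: $234$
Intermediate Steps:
$N{\left(j \right)} = -30 - 12 j$ ($N{\left(j \right)} = -30 + 6 \left(- 2 j\right) = -30 - 12 j$)
$z = - \frac{1}{4}$ ($z = \frac{2}{-4 - 4} = \frac{2}{-8} = 2 \left(- \frac{1}{8}\right) = - \frac{1}{4} \approx -0.25$)
$P{\left(w \right)} = \left(6 + w\right)^{2}$
$P{\left(H{\left(0,N{\left(-5 \right)} \right)} \right)} \left(-26\right) z = \left(6 + 0 \left(-30 - -60\right)\right)^{2} \left(-26\right) \left(- \frac{1}{4}\right) = \left(6 + 0 \left(-30 + 60\right)\right)^{2} \left(-26\right) \left(- \frac{1}{4}\right) = \left(6 + 0 \cdot 30\right)^{2} \left(-26\right) \left(- \frac{1}{4}\right) = \left(6 + 0\right)^{2} \left(-26\right) \left(- \frac{1}{4}\right) = 6^{2} \left(-26\right) \left(- \frac{1}{4}\right) = 36 \left(-26\right) \left(- \frac{1}{4}\right) = \left(-936\right) \left(- \frac{1}{4}\right) = 234$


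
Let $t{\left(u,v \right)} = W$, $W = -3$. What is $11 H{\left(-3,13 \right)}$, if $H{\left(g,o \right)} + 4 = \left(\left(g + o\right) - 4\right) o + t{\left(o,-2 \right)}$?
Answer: $781$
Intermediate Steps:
$t{\left(u,v \right)} = -3$
$H{\left(g,o \right)} = -7 + o \left(-4 + g + o\right)$ ($H{\left(g,o \right)} = -4 + \left(\left(\left(g + o\right) - 4\right) o - 3\right) = -4 + \left(\left(-4 + g + o\right) o - 3\right) = -4 + \left(o \left(-4 + g + o\right) - 3\right) = -4 + \left(-3 + o \left(-4 + g + o\right)\right) = -7 + o \left(-4 + g + o\right)$)
$11 H{\left(-3,13 \right)} = 11 \left(-7 + 13^{2} - 52 - 39\right) = 11 \left(-7 + 169 - 52 - 39\right) = 11 \cdot 71 = 781$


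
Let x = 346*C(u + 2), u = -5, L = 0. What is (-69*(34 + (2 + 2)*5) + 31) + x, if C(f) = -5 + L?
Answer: -5425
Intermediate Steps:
C(f) = -5 (C(f) = -5 + 0 = -5)
x = -1730 (x = 346*(-5) = -1730)
(-69*(34 + (2 + 2)*5) + 31) + x = (-69*(34 + (2 + 2)*5) + 31) - 1730 = (-69*(34 + 4*5) + 31) - 1730 = (-69*(34 + 20) + 31) - 1730 = (-69*54 + 31) - 1730 = (-3726 + 31) - 1730 = -3695 - 1730 = -5425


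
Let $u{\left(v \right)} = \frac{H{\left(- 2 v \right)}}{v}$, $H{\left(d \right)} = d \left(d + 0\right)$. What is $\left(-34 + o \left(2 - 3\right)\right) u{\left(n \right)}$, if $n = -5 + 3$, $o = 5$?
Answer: $312$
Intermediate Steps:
$H{\left(d \right)} = d^{2}$ ($H{\left(d \right)} = d d = d^{2}$)
$n = -2$
$u{\left(v \right)} = 4 v$ ($u{\left(v \right)} = \frac{\left(- 2 v\right)^{2}}{v} = \frac{4 v^{2}}{v} = 4 v$)
$\left(-34 + o \left(2 - 3\right)\right) u{\left(n \right)} = \left(-34 + 5 \left(2 - 3\right)\right) 4 \left(-2\right) = \left(-34 + 5 \left(-1\right)\right) \left(-8\right) = \left(-34 - 5\right) \left(-8\right) = \left(-39\right) \left(-8\right) = 312$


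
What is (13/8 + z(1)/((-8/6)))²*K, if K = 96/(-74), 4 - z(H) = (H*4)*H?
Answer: -507/148 ≈ -3.4257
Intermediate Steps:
z(H) = 4 - 4*H² (z(H) = 4 - H*4*H = 4 - 4*H*H = 4 - 4*H²)
K = -48/37 (K = 96*(-1/74) = -48/37 ≈ -1.2973)
(13/8 + z(1)/((-8/6)))²*K = (13/8 + (4 - 4*1²)/((-8/6)))²*(-48/37) = (13*(⅛) + (4 - 4*1)/((-8*⅙)))²*(-48/37) = (13/8 + (4 - 4)/(-4/3))²*(-48/37) = (13/8 + 0*(-¾))²*(-48/37) = (13/8 + 0)²*(-48/37) = (13/8)²*(-48/37) = (169/64)*(-48/37) = -507/148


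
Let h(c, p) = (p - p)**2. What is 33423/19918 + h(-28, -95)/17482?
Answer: 33423/19918 ≈ 1.6780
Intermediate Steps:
h(c, p) = 0 (h(c, p) = 0**2 = 0)
33423/19918 + h(-28, -95)/17482 = 33423/19918 + 0/17482 = 33423*(1/19918) + 0*(1/17482) = 33423/19918 + 0 = 33423/19918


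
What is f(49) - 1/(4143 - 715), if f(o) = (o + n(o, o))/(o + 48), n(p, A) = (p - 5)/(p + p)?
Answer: 8301291/16293284 ≈ 0.50949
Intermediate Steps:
n(p, A) = (-5 + p)/(2*p) (n(p, A) = (-5 + p)/((2*p)) = (-5 + p)*(1/(2*p)) = (-5 + p)/(2*p))
f(o) = (o + (-5 + o)/(2*o))/(48 + o) (f(o) = (o + (-5 + o)/(2*o))/(o + 48) = (o + (-5 + o)/(2*o))/(48 + o))
f(49) - 1/(4143 - 715) = (1/2)*(-5 + 49 + 2*49**2)/(49*(48 + 49)) - 1/(4143 - 715) = (1/2)*(1/49)*(-5 + 49 + 2*2401)/97 - 1/3428 = (1/2)*(1/49)*(1/97)*(-5 + 49 + 4802) - 1*1/3428 = (1/2)*(1/49)*(1/97)*4846 - 1/3428 = 2423/4753 - 1/3428 = 8301291/16293284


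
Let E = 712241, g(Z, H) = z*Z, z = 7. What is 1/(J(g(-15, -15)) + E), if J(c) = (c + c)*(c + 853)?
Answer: 1/555161 ≈ 1.8013e-6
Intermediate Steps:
g(Z, H) = 7*Z
J(c) = 2*c*(853 + c) (J(c) = (2*c)*(853 + c) = 2*c*(853 + c))
1/(J(g(-15, -15)) + E) = 1/(2*(7*(-15))*(853 + 7*(-15)) + 712241) = 1/(2*(-105)*(853 - 105) + 712241) = 1/(2*(-105)*748 + 712241) = 1/(-157080 + 712241) = 1/555161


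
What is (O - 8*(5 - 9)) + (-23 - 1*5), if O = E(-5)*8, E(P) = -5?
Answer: -36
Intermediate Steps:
O = -40 (O = -5*8 = -40)
(O - 8*(5 - 9)) + (-23 - 1*5) = (-40 - 8*(5 - 9)) + (-23 - 1*5) = (-40 - 8*(-4)) + (-23 - 5) = (-40 + 32) - 28 = -8 - 28 = -36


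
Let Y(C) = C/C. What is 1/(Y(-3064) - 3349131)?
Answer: -1/3349130 ≈ -2.9858e-7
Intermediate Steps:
Y(C) = 1
1/(Y(-3064) - 3349131) = 1/(1 - 3349131) = 1/(-3349130) = -1/3349130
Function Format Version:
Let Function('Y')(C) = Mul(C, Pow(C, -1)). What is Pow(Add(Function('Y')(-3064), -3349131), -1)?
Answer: Rational(-1, 3349130) ≈ -2.9858e-7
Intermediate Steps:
Function('Y')(C) = 1
Pow(Add(Function('Y')(-3064), -3349131), -1) = Pow(Add(1, -3349131), -1) = Pow(-3349130, -1) = Rational(-1, 3349130)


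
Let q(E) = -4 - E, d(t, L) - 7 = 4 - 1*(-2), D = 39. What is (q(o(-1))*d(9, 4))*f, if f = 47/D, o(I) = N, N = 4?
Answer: -376/3 ≈ -125.33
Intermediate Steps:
o(I) = 4
d(t, L) = 13 (d(t, L) = 7 + (4 - 1*(-2)) = 7 + (4 + 2) = 7 + 6 = 13)
f = 47/39 ≈ 1.2051
(q(o(-1))*d(9, 4))*f = ((-4 - 1*4)*13)*(47/39) = ((-4 - 4)*13)*(47/39) = -8*13*(47/39) = -104*47/39 = -376/3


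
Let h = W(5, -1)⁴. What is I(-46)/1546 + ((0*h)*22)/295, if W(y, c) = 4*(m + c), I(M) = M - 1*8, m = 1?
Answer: -27/773 ≈ -0.034929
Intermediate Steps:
I(M) = -8 + M (I(M) = M - 8 = -8 + M)
W(y, c) = 4 + 4*c (W(y, c) = 4*(1 + c) = 4 + 4*c)
h = 0 (h = (4 + 4*(-1))⁴ = (4 - 4)⁴ = 0⁴ = 0)
I(-46)/1546 + ((0*h)*22)/295 = (-8 - 46)/1546 + ((0*0)*22)/295 = -54*1/1546 + (0*22)*(1/295) = -27/773 + 0*(1/295) = -27/773 + 0 = -27/773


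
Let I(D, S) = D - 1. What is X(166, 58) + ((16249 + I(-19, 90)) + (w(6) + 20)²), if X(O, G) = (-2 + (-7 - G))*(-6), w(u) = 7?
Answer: 17360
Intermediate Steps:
I(D, S) = -1 + D
X(O, G) = 54 + 6*G (X(O, G) = (-9 - G)*(-6) = 54 + 6*G)
X(166, 58) + ((16249 + I(-19, 90)) + (w(6) + 20)²) = (54 + 6*58) + ((16249 + (-1 - 19)) + (7 + 20)²) = (54 + 348) + ((16249 - 20) + 27²) = 402 + (16229 + 729) = 402 + 16958 = 17360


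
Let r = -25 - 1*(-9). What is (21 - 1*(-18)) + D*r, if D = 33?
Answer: -489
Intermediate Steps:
r = -16 (r = -25 + 9 = -16)
(21 - 1*(-18)) + D*r = (21 - 1*(-18)) + 33*(-16) = (21 + 18) - 528 = 39 - 528 = -489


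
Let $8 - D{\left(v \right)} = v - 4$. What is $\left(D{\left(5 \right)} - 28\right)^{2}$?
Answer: $441$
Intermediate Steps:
$D{\left(v \right)} = 12 - v$ ($D{\left(v \right)} = 8 - \left(v - 4\right) = 8 - \left(-4 + v\right) = 12 - v$)
$\left(D{\left(5 \right)} - 28\right)^{2} = \left(\left(12 - 5\right) - 28\right)^{2} = \left(7 - 28\right)^{2} = \left(-21\right)^{2} = 441$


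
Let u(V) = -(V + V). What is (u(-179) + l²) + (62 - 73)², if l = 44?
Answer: 2415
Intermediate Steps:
u(V) = -2*V
(u(-179) + l²) + (62 - 73)² = (-2*(-179) + 44²) + (62 - 73)² = (358 + 1936) + (-11)² = 2294 + 121 = 2415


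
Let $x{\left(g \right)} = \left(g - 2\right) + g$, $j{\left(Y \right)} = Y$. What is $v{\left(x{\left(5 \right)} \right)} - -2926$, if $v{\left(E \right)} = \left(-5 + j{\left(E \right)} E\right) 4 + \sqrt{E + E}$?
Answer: $3166$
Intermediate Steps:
$x{\left(g \right)} = -2 + 2 g$ ($x{\left(g \right)} = \left(-2 + g\right) + g = -2 + 2 g$)
$v{\left(E \right)} = -20 + 4 E^{2} + \sqrt{2} \sqrt{E}$ ($v{\left(E \right)} = \left(-5 + E E\right) 4 + \sqrt{E + E} = \left(-5 + E^{2}\right) 4 + \sqrt{2 E} = \left(-20 + 4 E^{2}\right) + \sqrt{2} \sqrt{E} = -20 + 4 E^{2} + \sqrt{2} \sqrt{E}$)
$v{\left(x{\left(5 \right)} \right)} - -2926 = \left(-20 + 4 \left(-2 + 2 \cdot 5\right)^{2} + \sqrt{2} \sqrt{-2 + 2 \cdot 5}\right) - -2926 = \left(-20 + 4 \left(-2 + 10\right)^{2} + \sqrt{2} \sqrt{-2 + 10}\right) + 2926 = \left(-20 + 4 \cdot 8^{2} + \sqrt{2} \sqrt{8}\right) + 2926 = \left(-20 + 4 \cdot 64 + \sqrt{2} \cdot 2 \sqrt{2}\right) + 2926 = \left(-20 + 256 + 4\right) + 2926 = 240 + 2926 = 3166$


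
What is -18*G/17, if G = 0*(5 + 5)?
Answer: 0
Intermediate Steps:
G = 0 (G = 0*10 = 0)
-18*G/17 = -18*0/17 = 0*(1/17) = 0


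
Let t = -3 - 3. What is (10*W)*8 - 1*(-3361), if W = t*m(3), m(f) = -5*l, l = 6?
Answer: 17761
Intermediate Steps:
m(f) = -30 (m(f) = -5*6 = -30)
t = -6
W = 180 (W = -6*(-30) = 180)
(10*W)*8 - 1*(-3361) = (10*180)*8 - 1*(-3361) = 1800*8 + 3361 = 14400 + 3361 = 17761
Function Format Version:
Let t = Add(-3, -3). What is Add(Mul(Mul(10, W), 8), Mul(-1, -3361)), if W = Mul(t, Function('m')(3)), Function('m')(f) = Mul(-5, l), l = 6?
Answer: 17761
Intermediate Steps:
Function('m')(f) = -30 (Function('m')(f) = Mul(-5, 6) = -30)
t = -6
W = 180 (W = Mul(-6, -30) = 180)
Add(Mul(Mul(10, W), 8), Mul(-1, -3361)) = Add(Mul(Mul(10, 180), 8), Mul(-1, -3361)) = Add(Mul(1800, 8), 3361) = Add(14400, 3361) = 17761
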